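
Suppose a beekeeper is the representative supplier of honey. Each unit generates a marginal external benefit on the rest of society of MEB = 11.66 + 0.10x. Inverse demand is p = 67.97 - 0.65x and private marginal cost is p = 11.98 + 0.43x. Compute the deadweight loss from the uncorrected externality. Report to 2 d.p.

Market equilibrium (private): 11.98 + 0.43x = 67.97 - 0.65x → x_m = 51.8426.
Social marginal cost = private MC − MEB = 0.32 + 0.33x.
Set SMC = demand: 0.32 + 0.33x = 67.97 - 0.65x → x* = 69.0306.
Between x* and x_m the wedge demand − SMC runs linearly from 0 to MEB(x_m), so the loss is a triangle.
DWL = ½ × 17.1880 × 16.8443 = 144.7599.

DWL = 144.76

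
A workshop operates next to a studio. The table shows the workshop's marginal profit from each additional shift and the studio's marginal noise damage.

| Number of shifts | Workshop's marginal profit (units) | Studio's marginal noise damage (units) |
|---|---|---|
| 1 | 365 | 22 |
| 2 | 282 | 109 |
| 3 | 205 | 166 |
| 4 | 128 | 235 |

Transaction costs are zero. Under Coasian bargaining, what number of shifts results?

Bargaining reaches the level where marginal profit last exceeds marginal noise damage.
That holds through level 3 (205 ≥ 166) but not at 4 (128 < 235).

3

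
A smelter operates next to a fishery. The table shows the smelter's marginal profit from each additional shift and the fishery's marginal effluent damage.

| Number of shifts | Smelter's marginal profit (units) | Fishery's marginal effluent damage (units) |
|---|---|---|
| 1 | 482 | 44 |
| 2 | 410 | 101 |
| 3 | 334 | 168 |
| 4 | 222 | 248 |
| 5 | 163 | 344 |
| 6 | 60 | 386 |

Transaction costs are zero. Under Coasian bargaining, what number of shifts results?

3

Bargaining reaches the level where marginal profit last exceeds marginal effluent damage.
That holds through level 3 (334 ≥ 168) but not at 4 (222 < 248).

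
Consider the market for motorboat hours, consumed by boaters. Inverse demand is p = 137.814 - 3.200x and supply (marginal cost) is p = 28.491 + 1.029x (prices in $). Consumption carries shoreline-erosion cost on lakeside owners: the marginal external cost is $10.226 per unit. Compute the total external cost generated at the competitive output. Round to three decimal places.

$264.350

Market equilibrium (private): 28.491 + 1.029x = 137.814 - 3.200x → x_m = 25.8508.
Total external cost = MEC × x_m = 10.226 × 25.8508 = 264.3503.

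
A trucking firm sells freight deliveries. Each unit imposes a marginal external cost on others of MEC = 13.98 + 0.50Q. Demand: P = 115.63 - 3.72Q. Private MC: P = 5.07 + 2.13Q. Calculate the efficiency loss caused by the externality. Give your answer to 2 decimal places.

DWL = 43.22

Market equilibrium (private): 5.07 + 2.13Q = 115.63 - 3.72Q → Q_m = 18.8991.
Social marginal cost = private MC + MEC = 19.05 + 2.63Q.
Set SMC = demand: 19.05 + 2.63Q = 115.63 - 3.72Q → Q* = 15.2094.
Between Q* and Q_m the wedge SMC − demand runs linearly from 0 to MEC(Q_m), so the loss is a triangle.
DWL = ½ × 3.6897 × 23.4296 = 43.2241.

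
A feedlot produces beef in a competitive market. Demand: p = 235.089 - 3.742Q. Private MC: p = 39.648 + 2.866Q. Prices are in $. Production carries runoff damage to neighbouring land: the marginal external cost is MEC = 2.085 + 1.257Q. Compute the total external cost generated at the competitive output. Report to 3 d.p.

Market equilibrium (private): 39.648 + 2.866Q = 235.089 - 3.742Q → Q_m = 29.5764.
Total external cost = ∫₀^{Q_m} (2.085 + 1.257Q) dQ = 2.085×29.5764 + ½×1.257×29.5764² = 611.4556.

$611.456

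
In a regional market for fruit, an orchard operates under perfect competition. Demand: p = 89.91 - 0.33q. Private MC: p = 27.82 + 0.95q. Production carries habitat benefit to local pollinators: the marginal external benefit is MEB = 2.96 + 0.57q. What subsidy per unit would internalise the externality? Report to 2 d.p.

subsidy = 55.18 per unit

Social marginal cost = private MC − MEB = 24.86 + 0.38q.
Set SMC = demand: 24.86 + 0.38q = 89.91 - 0.33q → q* = 91.6197.
The Pigouvian subsidy equals MEB at q*: 2.96 + 0.57×91.6197 = 55.1832.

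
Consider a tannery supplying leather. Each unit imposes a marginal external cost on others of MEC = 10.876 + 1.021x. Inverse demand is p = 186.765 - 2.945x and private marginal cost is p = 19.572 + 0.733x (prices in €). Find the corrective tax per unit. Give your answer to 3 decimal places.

tax = €44.841 per unit

Social marginal cost = private MC + MEC = 30.448 + 1.754x.
Set SMC = demand: 30.448 + 1.754x = 186.765 - 2.945x → x* = 33.2660.
The Pigouvian tax equals MEC at x*: 10.876 + 1.021×33.2660 = 44.8406.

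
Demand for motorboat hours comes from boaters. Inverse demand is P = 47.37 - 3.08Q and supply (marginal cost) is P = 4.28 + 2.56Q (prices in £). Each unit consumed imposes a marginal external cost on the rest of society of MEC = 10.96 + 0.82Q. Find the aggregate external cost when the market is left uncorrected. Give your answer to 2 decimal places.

£107.67

Market equilibrium (private): 4.28 + 2.56Q = 47.37 - 3.08Q → Q_m = 7.6401.
Total external cost = ∫₀^{Q_m} (10.96 + 0.82Q) dQ = 10.96×7.6401 + ½×0.82×7.6401² = 107.6677.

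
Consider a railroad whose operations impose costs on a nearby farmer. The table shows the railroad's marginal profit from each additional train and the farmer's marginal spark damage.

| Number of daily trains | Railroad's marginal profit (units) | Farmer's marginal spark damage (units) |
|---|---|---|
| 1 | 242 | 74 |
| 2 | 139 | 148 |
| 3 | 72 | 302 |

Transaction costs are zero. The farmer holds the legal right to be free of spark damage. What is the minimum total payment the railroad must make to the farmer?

74

Efficient level: marginal profit ≥ marginal spark damage through level 1, so k* = 1.
With the farmer holding the right, the railroad must at least compensate total damage at k*: 74 = 74.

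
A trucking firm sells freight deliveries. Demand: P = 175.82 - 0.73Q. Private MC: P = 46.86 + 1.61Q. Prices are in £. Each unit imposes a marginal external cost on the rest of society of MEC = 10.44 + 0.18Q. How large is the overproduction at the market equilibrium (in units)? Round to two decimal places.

8.08 units

Market equilibrium (private): 46.86 + 1.61Q = 175.82 - 0.73Q → Q_m = 55.1111.
Social marginal cost = private MC + MEC = 57.30 + 1.79Q.
Set SMC = demand: 57.30 + 1.79Q = 175.82 - 0.73Q → Q* = 47.0317.
Gap = |55.1111 − 47.0317| = 8.0794.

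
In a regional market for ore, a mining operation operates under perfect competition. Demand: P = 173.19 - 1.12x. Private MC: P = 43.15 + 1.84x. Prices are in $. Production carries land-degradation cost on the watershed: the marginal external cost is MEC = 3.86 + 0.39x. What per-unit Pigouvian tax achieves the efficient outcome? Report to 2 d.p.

tax = $18.55 per unit

Social marginal cost = private MC + MEC = 47.01 + 2.23x.
Set SMC = demand: 47.01 + 2.23x = 173.19 - 1.12x → x* = 37.6657.
The Pigouvian tax equals MEC at x*: 3.86 + 0.39×37.6657 = 18.5496.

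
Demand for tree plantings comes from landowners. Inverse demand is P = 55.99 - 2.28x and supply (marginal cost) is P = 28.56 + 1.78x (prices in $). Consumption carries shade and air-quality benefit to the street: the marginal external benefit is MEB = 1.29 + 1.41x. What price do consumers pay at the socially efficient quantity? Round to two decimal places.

P = $31.28

Social marginal benefit = demand + MEB = 57.28 - 0.87x.
Set SMB = MC: 57.28 - 0.87x = 28.56 + 1.78x → x* = 10.8377.
Consumer price on the demand curve at x*: 55.99 − 2.28×10.8377 = 31.2800.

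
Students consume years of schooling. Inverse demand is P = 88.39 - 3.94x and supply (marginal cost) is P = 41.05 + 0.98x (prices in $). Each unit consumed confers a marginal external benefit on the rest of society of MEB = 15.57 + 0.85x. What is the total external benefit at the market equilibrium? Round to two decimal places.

$189.16

Market equilibrium (private): 41.05 + 0.98x = 88.39 - 3.94x → x_m = 9.6220.
Total external benefit = ∫₀^{x_m} (15.57 + 0.85x) dx = 15.57×9.6220 + ½×0.85×9.6220² = 189.1623.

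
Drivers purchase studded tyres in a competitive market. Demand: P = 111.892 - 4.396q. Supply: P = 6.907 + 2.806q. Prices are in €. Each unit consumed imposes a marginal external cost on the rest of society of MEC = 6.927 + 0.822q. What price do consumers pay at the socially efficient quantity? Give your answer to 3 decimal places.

P = €58.170

Social marginal benefit = demand − MEC = 104.965 - 5.218q.
Set SMB = MC: 104.965 - 5.218q = 6.907 + 2.806q → q* = 12.2206.
Consumer price on the demand curve at q*: 111.892 − 4.396×12.2206 = 58.1702.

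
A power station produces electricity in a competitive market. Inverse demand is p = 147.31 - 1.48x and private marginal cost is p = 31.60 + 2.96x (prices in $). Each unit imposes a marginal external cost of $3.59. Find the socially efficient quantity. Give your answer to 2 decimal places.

Social marginal cost = private MC + MEC = 35.19 + 2.96x.
Set SMC = demand: 35.19 + 2.96x = 147.31 - 1.48x → x* = 25.2523.

x* = 25.25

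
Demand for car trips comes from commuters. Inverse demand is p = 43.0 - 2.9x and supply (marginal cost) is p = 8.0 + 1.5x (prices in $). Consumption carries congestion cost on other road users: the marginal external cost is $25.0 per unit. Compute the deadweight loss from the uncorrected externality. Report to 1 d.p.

Market equilibrium (private): 8.0 + 1.5x = 43.0 - 2.9x → x_m = 7.9545.
Social marginal benefit = demand − MEC = 18.0 - 2.9x.
Set SMB = MC: 18.0 - 2.9x = 8.0 + 1.5x → x* = 2.2727.
The welfare-loss triangle has base |x_m − x*| and height MEC(x_m) (the vertical gap between SMB and MC is zero at x* and MEC at x_m).
DWL = ½ × 5.6818 × 25.0000 = 71.0225.

DWL = $71.0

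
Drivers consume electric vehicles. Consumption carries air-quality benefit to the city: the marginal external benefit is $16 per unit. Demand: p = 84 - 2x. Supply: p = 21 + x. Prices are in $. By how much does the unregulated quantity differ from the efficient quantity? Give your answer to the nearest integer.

5 units

Market equilibrium (private): 21 + x = 84 - 2x → x_m = 21.0000.
Social marginal benefit = demand + MEB = 100 - 2x.
Set SMB = MC: 100 - 2x = 21 + x → x* = 26.3333.
Gap = |21.0000 − 26.3333| = 5.3333.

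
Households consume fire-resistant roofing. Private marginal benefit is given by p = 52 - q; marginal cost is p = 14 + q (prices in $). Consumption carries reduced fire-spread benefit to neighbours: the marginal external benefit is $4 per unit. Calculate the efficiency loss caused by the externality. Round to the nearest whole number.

DWL = $4

Market equilibrium (private): 14 + q = 52 - q → q_m = 19.0000.
Social marginal benefit = demand + MEB = 56 - q.
Set SMB = MC: 56 - q = 14 + q → q* = 21.0000.
Height of the DWL triangle at q_m is SMB(q_m) − MC(q_m) = MEB(q_m) = 4.0000.
DWL = ½ × 2.0000 × 4.0000 = 4.0000.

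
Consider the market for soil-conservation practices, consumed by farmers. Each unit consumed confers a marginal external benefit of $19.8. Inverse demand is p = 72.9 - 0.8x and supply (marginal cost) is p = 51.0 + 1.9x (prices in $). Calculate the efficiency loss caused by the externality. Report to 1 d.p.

DWL = $72.6

Market equilibrium (private): 51.0 + 1.9x = 72.9 - 0.8x → x_m = 8.1111.
Social marginal benefit = demand + MEB = 92.7 - 0.8x.
Set SMB = MC: 92.7 - 0.8x = 51.0 + 1.9x → x* = 15.4444.
Between x* and x_m the wedge SMB − MC runs linearly from 0 to MEB(x_m), so the loss is a triangle.
DWL = ½ × 7.3333 × 19.8000 = 72.5997.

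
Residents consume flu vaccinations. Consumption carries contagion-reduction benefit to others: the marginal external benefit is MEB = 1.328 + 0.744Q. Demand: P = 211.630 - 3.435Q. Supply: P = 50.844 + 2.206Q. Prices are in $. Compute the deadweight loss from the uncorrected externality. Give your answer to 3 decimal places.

DWL = $51.848

Market equilibrium (private): 50.844 + 2.206Q = 211.630 - 3.435Q → Q_m = 28.5031.
Social marginal benefit = demand + MEB = 212.958 - 2.691Q.
Set SMB = MC: 212.958 - 2.691Q = 50.844 + 2.206Q → Q* = 33.1048.
The welfare-loss triangle has base |Q_m − Q*| and height MEB(Q_m) (the vertical gap between SMB and MC is zero at Q* and MEB at Q_m).
DWL = ½ × 4.6017 × 22.5343 = 51.8480.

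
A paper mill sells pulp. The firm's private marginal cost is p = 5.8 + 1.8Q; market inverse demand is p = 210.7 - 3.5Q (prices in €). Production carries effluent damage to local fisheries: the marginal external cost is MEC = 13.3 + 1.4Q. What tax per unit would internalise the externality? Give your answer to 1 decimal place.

Social marginal cost = private MC + MEC = 19.1 + 3.2Q.
Set SMC = demand: 19.1 + 3.2Q = 210.7 - 3.5Q → Q* = 28.5970.
The Pigouvian tax equals MEC at Q*: 13.3 + 1.4×28.5970 = 53.3358.

tax = €53.3 per unit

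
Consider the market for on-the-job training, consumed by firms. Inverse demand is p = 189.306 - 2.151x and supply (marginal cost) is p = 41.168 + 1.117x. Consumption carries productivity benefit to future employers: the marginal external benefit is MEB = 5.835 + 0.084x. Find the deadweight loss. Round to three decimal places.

Market equilibrium (private): 41.168 + 1.117x = 189.306 - 2.151x → x_m = 45.3299.
Social marginal benefit = demand + MEB = 195.141 - 2.067x.
Set SMB = MC: 195.141 - 2.067x = 41.168 + 1.117x → x* = 48.3584.
Height of the DWL triangle at x_m is SMB(x_m) − MC(x_m) = MEB(x_m) = 9.6427.
DWL = ½ × 3.0285 × 9.6427 = 14.6015.

DWL = 14.601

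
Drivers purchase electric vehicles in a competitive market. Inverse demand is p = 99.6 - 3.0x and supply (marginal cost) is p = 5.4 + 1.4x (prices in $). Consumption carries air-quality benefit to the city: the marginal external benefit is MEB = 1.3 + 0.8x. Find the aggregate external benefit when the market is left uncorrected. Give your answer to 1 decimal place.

$211.2

Market equilibrium (private): 5.4 + 1.4x = 99.6 - 3.0x → x_m = 21.4091.
Total external benefit = ∫₀^{x_m} (1.3 + 0.8x) dx = 1.3×21.4091 + ½×0.8×21.4091² = 211.1717.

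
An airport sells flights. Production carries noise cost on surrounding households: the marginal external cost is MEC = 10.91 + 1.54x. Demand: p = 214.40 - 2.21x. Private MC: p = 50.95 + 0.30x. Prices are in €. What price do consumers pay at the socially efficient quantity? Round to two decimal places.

Social marginal cost = private MC + MEC = 61.86 + 1.84x.
Set SMC = demand: 61.86 + 1.84x = 214.40 - 2.21x → x* = 37.6642.
Consumer price on the demand curve at x*: 214.40 − 2.21×37.6642 = 131.1621.

P = €131.16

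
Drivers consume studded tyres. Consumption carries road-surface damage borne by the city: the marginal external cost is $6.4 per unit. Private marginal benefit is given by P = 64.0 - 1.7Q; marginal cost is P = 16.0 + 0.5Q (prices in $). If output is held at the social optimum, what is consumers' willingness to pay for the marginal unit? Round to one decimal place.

Social marginal benefit = demand − MEC = 57.6 - 1.7Q.
Set SMB = MC: 57.6 - 1.7Q = 16.0 + 0.5Q → Q* = 18.9091.
Consumer price on the demand curve at Q*: 64.0 − 1.7×18.9091 = 31.8545.

P = $31.9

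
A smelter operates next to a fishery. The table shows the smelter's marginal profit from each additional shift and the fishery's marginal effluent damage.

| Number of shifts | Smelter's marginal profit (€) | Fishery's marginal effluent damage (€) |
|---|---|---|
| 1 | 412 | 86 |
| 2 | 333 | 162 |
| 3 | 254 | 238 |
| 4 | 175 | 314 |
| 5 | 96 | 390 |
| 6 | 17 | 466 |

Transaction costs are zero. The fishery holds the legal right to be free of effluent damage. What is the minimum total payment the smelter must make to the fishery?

Efficient level: marginal profit ≥ marginal effluent damage through level 3, so k* = 3.
With the fishery holding the right, the smelter must at least compensate total damage at k*: 86 + 162 + 238 = 486.

€486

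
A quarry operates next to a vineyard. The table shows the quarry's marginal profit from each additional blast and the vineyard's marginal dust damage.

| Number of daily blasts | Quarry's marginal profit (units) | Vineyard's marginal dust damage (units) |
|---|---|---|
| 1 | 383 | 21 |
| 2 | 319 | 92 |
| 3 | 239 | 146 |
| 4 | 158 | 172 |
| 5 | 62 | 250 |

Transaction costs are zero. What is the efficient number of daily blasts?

Bargaining reaches the level where marginal profit last exceeds marginal dust damage.
That holds through level 3 (239 ≥ 146) but not at 4 (158 < 172).

3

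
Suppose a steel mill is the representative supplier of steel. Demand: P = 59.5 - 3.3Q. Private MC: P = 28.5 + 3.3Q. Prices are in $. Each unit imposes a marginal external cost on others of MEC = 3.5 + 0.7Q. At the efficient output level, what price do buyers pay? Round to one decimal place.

Social marginal cost = private MC + MEC = 32.0 + 4.0Q.
Set SMC = demand: 32.0 + 4.0Q = 59.5 - 3.3Q → Q* = 3.7671.
Consumer price on the demand curve at Q*: 59.5 − 3.3×3.7671 = 47.0686.

P = $47.1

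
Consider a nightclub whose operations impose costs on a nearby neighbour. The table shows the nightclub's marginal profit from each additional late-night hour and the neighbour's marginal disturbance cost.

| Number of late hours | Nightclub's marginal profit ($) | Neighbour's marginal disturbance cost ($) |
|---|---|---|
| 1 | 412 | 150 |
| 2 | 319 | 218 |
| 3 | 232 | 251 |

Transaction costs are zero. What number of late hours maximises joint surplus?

2

Bargaining reaches the level where marginal profit last exceeds marginal disturbance cost.
That holds through level 2 (319 ≥ 218) but not at 3 (232 < 251).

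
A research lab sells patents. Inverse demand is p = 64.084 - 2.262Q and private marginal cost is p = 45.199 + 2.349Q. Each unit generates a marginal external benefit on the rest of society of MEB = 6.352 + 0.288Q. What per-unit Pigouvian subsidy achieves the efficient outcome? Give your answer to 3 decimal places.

subsidy = 8.033 per unit

Social marginal cost = private MC − MEB = 38.847 + 2.061Q.
Set SMC = demand: 38.847 + 2.061Q = 64.084 - 2.262Q → Q* = 5.8378.
The Pigouvian subsidy equals MEB at Q*: 6.352 + 0.288×5.8378 = 8.0333.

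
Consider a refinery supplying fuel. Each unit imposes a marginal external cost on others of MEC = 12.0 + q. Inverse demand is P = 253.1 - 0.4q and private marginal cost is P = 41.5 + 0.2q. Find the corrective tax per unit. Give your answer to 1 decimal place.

tax = 136.8 per unit

Social marginal cost = private MC + MEC = 53.5 + 1.2q.
Set SMC = demand: 53.5 + 1.2q = 253.1 - 0.4q → q* = 124.7500.
The Pigouvian tax equals MEC at q*: 12.0 + 1.0×124.7500 = 136.7500.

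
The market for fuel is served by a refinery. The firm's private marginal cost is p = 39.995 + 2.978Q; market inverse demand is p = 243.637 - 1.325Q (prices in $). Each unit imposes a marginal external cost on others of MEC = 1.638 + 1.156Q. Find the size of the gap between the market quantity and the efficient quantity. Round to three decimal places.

10.322 units

Market equilibrium (private): 39.995 + 2.978Q = 243.637 - 1.325Q → Q_m = 47.3256.
Social marginal cost = private MC + MEC = 41.633 + 4.134Q.
Set SMC = demand: 41.633 + 4.134Q = 243.637 - 1.325Q → Q* = 37.0038.
Gap = |47.3256 − 37.0038| = 10.3218.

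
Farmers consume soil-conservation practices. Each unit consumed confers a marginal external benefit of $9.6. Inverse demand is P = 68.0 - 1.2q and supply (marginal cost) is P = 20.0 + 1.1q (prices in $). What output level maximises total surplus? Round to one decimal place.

q* = 25.0

Social marginal benefit = demand + MEB = 77.6 - 1.2q.
Set SMB = MC: 77.6 - 1.2q = 20.0 + 1.1q → q* = 25.0435.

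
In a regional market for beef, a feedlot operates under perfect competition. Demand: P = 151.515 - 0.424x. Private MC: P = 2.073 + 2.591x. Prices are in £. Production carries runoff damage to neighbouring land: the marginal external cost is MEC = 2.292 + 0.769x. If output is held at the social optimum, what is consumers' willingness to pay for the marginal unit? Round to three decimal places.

Social marginal cost = private MC + MEC = 4.365 + 3.360x.
Set SMC = demand: 4.365 + 3.360x = 151.515 - 0.424x → x* = 38.8874.
Consumer price on the demand curve at x*: 151.515 − 0.424×38.8874 = 135.0267.

P = £135.027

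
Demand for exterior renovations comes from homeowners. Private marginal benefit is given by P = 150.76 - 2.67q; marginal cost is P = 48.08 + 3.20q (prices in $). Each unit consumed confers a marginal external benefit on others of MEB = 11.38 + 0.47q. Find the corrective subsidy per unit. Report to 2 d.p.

Social marginal benefit = demand + MEB = 162.14 - 2.20q.
Set SMB = MC: 162.14 - 2.20q = 48.08 + 3.20q → q* = 21.1222.
The Pigouvian subsidy equals MEB at q*: 11.38 + 0.47×21.1222 = 21.3074.

subsidy = $21.31 per unit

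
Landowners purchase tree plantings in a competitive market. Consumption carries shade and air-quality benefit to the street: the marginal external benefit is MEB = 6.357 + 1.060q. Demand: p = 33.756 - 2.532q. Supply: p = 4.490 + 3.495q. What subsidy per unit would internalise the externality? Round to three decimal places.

subsidy = 13.959 per unit

Social marginal benefit = demand + MEB = 40.113 - 1.472q.
Set SMB = MC: 40.113 - 1.472q = 4.490 + 3.495q → q* = 7.1719.
The Pigouvian subsidy equals MEB at q*: 6.357 + 1.060×7.1719 = 13.9592.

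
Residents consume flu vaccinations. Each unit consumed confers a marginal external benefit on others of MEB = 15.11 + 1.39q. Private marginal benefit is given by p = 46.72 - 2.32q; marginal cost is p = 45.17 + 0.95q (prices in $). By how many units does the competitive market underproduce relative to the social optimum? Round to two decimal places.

Market equilibrium (private): 45.17 + 0.95q = 46.72 - 2.32q → q_m = 0.4740.
Social marginal benefit = demand + MEB = 61.83 - 0.93q.
Set SMB = MC: 61.83 - 0.93q = 45.17 + 0.95q → q* = 8.8617.
Gap = |0.4740 − 8.8617| = 8.3877.

8.39 units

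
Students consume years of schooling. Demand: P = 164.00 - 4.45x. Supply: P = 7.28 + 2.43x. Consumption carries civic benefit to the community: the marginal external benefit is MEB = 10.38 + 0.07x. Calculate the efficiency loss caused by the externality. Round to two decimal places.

DWL = 10.53

Market equilibrium (private): 7.28 + 2.43x = 164.00 - 4.45x → x_m = 22.7791.
Social marginal benefit = demand + MEB = 174.38 - 4.38x.
Set SMB = MC: 174.38 - 4.38x = 7.28 + 2.43x → x* = 24.5374.
Height of the DWL triangle at x_m is SMB(x_m) − MC(x_m) = MEB(x_m) = 11.9745.
DWL = ½ × 1.7583 × 11.9745 = 10.5274.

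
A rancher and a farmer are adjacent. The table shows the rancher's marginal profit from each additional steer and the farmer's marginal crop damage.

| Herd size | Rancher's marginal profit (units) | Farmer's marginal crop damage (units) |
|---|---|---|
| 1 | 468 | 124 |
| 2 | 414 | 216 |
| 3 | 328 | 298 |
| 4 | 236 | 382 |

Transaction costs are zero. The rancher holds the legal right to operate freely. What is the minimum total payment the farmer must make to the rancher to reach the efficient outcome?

Left alone the rancher would choose level 4 (marginal profit stays positive).
Efficient level: k* = 3 (marginal profit ≥ marginal crop damage through 3).
The farmer must at least cover the rancher's forgone profit from cutting 4→3: 236 = 236.

236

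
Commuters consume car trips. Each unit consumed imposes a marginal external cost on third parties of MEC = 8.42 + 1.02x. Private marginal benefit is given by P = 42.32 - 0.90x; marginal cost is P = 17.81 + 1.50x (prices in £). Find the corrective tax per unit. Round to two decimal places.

tax = £13.22 per unit

Social marginal benefit = demand − MEC = 33.90 - 1.92x.
Set SMB = MC: 33.90 - 1.92x = 17.81 + 1.50x → x* = 4.7047.
The Pigouvian tax equals MEC at x*: 8.42 + 1.02×4.7047 = 13.2188.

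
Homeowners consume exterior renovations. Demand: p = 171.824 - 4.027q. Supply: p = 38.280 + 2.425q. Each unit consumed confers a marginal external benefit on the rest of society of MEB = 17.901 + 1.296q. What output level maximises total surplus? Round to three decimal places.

Social marginal benefit = demand + MEB = 189.725 - 2.731q.
Set SMB = MC: 189.725 - 2.731q = 38.280 + 2.425q → q* = 29.3726.

q* = 29.373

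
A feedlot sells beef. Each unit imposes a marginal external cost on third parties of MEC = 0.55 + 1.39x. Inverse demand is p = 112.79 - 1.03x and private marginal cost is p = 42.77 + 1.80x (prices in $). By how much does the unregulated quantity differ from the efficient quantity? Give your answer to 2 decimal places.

Market equilibrium (private): 42.77 + 1.80x = 112.79 - 1.03x → x_m = 24.7420.
Social marginal cost = private MC + MEC = 43.32 + 3.19x.
Set SMC = demand: 43.32 + 3.19x = 112.79 - 1.03x → x* = 16.4621.
Gap = |24.7420 − 16.4621| = 8.2799.

8.28 units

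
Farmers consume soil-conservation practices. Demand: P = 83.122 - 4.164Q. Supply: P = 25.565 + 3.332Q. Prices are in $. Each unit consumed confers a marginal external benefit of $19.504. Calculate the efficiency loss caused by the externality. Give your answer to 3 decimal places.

DWL = $25.374

Market equilibrium (private): 25.565 + 3.332Q = 83.122 - 4.164Q → Q_m = 7.6784.
Social marginal benefit = demand + MEB = 102.626 - 4.164Q.
Set SMB = MC: 102.626 - 4.164Q = 25.565 + 3.332Q → Q* = 10.2803.
The welfare-loss triangle has base |Q_m − Q*| and height MEB(Q_m) (the vertical gap between SMB and MC is zero at Q* and MEB at Q_m).
DWL = ½ × 2.6019 × 19.5040 = 25.3737.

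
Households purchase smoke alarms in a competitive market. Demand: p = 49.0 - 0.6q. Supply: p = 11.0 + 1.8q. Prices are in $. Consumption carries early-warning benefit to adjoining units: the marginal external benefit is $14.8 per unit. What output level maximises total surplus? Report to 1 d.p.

q* = 22.0

Social marginal benefit = demand + MEB = 63.8 - 0.6q.
Set SMB = MC: 63.8 - 0.6q = 11.0 + 1.8q → q* = 22.0000.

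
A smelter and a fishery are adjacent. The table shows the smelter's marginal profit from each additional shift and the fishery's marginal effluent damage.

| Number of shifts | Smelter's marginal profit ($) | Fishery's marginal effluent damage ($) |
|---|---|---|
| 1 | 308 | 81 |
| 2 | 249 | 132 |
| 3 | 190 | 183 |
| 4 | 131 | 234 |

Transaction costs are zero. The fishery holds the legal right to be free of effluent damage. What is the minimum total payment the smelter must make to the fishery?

Efficient level: marginal profit ≥ marginal effluent damage through level 3, so k* = 3.
With the fishery holding the right, the smelter must at least compensate total damage at k*: 81 + 132 + 183 = 396.

$396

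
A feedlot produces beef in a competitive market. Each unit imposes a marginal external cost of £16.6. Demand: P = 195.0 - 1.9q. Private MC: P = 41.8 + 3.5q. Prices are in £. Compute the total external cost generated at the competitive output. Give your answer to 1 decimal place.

Market equilibrium (private): 41.8 + 3.5q = 195.0 - 1.9q → q_m = 28.3704.
Total external cost = MEC × q_m = 16.6 × 28.3704 = 470.9486.

£470.9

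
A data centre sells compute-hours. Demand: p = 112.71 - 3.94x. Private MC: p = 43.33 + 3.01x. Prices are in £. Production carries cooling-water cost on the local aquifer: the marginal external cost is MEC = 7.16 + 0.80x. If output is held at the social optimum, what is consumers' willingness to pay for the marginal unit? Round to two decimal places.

Social marginal cost = private MC + MEC = 50.49 + 3.81x.
Set SMC = demand: 50.49 + 3.81x = 112.71 - 3.94x → x* = 8.0284.
Consumer price on the demand curve at x*: 112.71 − 3.94×8.0284 = 81.0781.

P = £81.08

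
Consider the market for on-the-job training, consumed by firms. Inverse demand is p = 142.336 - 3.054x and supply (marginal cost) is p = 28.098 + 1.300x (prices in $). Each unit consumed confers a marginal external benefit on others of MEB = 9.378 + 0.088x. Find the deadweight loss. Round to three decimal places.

DWL = $16.008

Market equilibrium (private): 28.098 + 1.300x = 142.336 - 3.054x → x_m = 26.2375.
Social marginal benefit = demand + MEB = 151.714 - 2.966x.
Set SMB = MC: 151.714 - 2.966x = 28.098 + 1.300x → x* = 28.9770.
The welfare-loss triangle has base |x_m − x*| and height MEB(x_m) (the vertical gap between SMB and MC is zero at x* and MEB at x_m).
DWL = ½ × 2.7395 × 11.6869 = 16.0081.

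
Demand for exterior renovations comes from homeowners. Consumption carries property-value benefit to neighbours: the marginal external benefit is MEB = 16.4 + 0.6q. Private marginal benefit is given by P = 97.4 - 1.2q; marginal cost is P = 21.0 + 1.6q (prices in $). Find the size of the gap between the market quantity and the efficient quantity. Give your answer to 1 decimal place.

14.9 units

Market equilibrium (private): 21.0 + 1.6q = 97.4 - 1.2q → q_m = 27.2857.
Social marginal benefit = demand + MEB = 113.8 - 0.6q.
Set SMB = MC: 113.8 - 0.6q = 21.0 + 1.6q → q* = 42.1818.
Gap = |27.2857 − 42.1818| = 14.8961.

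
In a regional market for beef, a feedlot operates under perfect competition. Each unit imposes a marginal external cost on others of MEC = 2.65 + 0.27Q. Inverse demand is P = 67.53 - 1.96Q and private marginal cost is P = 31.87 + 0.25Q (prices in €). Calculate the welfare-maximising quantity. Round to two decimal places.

Q* = 13.31

Social marginal cost = private MC + MEC = 34.52 + 0.52Q.
Set SMC = demand: 34.52 + 0.52Q = 67.53 - 1.96Q → Q* = 13.3105.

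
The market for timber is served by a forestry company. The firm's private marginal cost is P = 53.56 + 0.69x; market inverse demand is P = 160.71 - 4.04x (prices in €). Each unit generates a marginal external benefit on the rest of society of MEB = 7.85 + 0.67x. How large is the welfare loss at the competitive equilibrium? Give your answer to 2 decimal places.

Market equilibrium (private): 53.56 + 0.69x = 160.71 - 4.04x → x_m = 22.6533.
Social marginal cost = private MC − MEB = 45.71 + 0.02x.
Set SMC = demand: 45.71 + 0.02x = 160.71 - 4.04x → x* = 28.3251.
Height of the DWL triangle at x_m is demand(x_m) − SMC(x_m) = MEB(x_m) = 23.0277.
DWL = ½ × 5.6718 × 23.0277 = 65.3043.

DWL = €65.30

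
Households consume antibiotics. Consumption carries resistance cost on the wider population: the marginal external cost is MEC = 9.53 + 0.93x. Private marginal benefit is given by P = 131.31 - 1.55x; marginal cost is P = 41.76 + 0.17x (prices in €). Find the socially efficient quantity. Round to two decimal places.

Social marginal benefit = demand − MEC = 121.78 - 2.48x.
Set SMB = MC: 121.78 - 2.48x = 41.76 + 0.17x → x* = 30.1962.

x* = 30.20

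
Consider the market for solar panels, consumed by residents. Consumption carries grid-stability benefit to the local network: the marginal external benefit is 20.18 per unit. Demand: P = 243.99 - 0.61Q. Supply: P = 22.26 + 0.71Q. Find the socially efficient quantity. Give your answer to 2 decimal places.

Q* = 183.27

Social marginal benefit = demand + MEB = 264.17 - 0.61Q.
Set SMB = MC: 264.17 - 0.61Q = 22.26 + 0.71Q → Q* = 183.2652.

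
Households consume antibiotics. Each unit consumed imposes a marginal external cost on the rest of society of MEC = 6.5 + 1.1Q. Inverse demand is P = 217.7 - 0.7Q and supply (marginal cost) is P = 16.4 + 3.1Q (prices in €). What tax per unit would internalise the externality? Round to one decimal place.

Social marginal benefit = demand − MEC = 211.2 - 1.8Q.
Set SMB = MC: 211.2 - 1.8Q = 16.4 + 3.1Q → Q* = 39.7551.
The Pigouvian tax equals MEC at Q*: 6.5 + 1.1×39.7551 = 50.2306.

tax = €50.2 per unit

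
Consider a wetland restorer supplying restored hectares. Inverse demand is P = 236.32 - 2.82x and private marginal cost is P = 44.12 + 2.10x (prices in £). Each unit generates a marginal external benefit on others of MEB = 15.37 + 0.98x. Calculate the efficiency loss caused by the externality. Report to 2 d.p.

DWL = £365.32

Market equilibrium (private): 44.12 + 2.10x = 236.32 - 2.82x → x_m = 39.0650.
Social marginal cost = private MC − MEB = 28.75 + 1.12x.
Set SMC = demand: 28.75 + 1.12x = 236.32 - 2.82x → x* = 52.6827.
Height of the DWL triangle at x_m is demand(x_m) − SMC(x_m) = MEB(x_m) = 53.6537.
DWL = ½ × 13.6177 × 53.6537 = 365.3200.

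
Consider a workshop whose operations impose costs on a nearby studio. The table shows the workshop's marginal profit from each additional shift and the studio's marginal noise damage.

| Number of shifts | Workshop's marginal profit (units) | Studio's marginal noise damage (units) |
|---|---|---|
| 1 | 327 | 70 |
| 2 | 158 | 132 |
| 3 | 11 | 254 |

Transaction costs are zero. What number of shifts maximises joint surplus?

2

Bargaining reaches the level where marginal profit last exceeds marginal noise damage.
That holds through level 2 (158 ≥ 132) but not at 3 (11 < 254).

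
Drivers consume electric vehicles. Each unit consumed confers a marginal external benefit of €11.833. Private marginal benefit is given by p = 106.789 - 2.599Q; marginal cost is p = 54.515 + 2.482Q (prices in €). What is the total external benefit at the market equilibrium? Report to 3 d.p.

€121.739

Market equilibrium (private): 54.515 + 2.482Q = 106.789 - 2.599Q → Q_m = 10.2881.
Total external benefit = MEB × Q_m = 11.833 × 10.2881 = 121.7391.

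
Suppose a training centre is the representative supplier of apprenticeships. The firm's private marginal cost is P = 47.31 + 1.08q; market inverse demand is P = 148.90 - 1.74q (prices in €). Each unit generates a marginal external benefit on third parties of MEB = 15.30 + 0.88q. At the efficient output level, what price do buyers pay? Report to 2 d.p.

Social marginal cost = private MC − MEB = 32.01 + 0.20q.
Set SMC = demand: 32.01 + 0.20q = 148.90 - 1.74q → q* = 60.2526.
Consumer price on the demand curve at q*: 148.90 − 1.74×60.2526 = 44.0605.

P = €44.06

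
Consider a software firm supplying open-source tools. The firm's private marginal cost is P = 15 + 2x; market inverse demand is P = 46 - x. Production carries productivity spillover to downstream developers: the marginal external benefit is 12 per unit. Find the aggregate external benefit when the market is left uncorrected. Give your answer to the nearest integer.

Market equilibrium (private): 15 + 2x = 46 - x → x_m = 10.3333.
Total external benefit = MEB × x_m = 12 × 10.3333 = 123.9996.

124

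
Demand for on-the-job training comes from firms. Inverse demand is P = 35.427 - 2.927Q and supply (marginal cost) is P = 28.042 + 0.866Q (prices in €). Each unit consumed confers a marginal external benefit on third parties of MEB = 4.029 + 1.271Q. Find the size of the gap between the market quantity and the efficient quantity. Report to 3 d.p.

Market equilibrium (private): 28.042 + 0.866Q = 35.427 - 2.927Q → Q_m = 1.9470.
Social marginal benefit = demand + MEB = 39.456 - 1.656Q.
Set SMB = MC: 39.456 - 1.656Q = 28.042 + 0.866Q → Q* = 4.5258.
Gap = |1.9470 − 4.5258| = 2.5788.

2.579 units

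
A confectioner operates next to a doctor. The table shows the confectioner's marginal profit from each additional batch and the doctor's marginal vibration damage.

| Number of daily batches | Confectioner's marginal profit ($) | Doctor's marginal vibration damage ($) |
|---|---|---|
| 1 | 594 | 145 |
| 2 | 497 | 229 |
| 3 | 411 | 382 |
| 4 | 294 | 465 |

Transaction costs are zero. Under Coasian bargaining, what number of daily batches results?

Bargaining reaches the level where marginal profit last exceeds marginal vibration damage.
That holds through level 3 (411 ≥ 382) but not at 4 (294 < 465).

3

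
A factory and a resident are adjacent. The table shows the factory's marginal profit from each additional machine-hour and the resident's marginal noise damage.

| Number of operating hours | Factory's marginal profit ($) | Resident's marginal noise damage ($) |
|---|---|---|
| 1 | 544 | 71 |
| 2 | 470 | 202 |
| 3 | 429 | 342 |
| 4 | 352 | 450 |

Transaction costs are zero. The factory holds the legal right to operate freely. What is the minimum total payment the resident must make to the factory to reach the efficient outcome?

Left alone the factory would choose level 4 (marginal profit stays positive).
Efficient level: k* = 3 (marginal profit ≥ marginal noise damage through 3).
The resident must at least cover the factory's forgone profit from cutting 4→3: 352 = 352.

$352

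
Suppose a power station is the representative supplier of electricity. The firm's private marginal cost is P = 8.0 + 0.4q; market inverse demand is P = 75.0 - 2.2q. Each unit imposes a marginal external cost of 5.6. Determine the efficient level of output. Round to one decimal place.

Social marginal cost = private MC + MEC = 13.6 + 0.4q.
Set SMC = demand: 13.6 + 0.4q = 75.0 - 2.2q → q* = 23.6154.

q* = 23.6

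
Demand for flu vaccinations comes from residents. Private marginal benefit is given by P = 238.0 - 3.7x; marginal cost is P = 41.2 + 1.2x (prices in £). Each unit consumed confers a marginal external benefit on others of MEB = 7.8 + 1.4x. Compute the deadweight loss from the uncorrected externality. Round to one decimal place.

Market equilibrium (private): 41.2 + 1.2x = 238.0 - 3.7x → x_m = 40.1633.
Social marginal benefit = demand + MEB = 245.8 - 2.3x.
Set SMB = MC: 245.8 - 2.3x = 41.2 + 1.2x → x* = 58.4571.
The welfare-loss triangle has base |x_m − x*| and height MEB(x_m) (the vertical gap between SMB and MC is zero at x* and MEB at x_m).
DWL = ½ × 18.2938 × 64.0286 = 585.6632.

DWL = £585.7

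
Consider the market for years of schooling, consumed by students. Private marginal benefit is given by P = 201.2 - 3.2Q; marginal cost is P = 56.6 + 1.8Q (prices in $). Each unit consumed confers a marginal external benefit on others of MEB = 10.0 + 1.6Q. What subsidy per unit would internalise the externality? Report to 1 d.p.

subsidy = $82.8 per unit

Social marginal benefit = demand + MEB = 211.2 - 1.6Q.
Set SMB = MC: 211.2 - 1.6Q = 56.6 + 1.8Q → Q* = 45.4706.
The Pigouvian subsidy equals MEB at Q*: 10.0 + 1.6×45.4706 = 82.7530.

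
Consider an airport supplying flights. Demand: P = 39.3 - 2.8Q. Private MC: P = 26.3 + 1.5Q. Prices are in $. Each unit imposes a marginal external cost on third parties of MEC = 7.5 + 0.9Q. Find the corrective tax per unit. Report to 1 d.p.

Social marginal cost = private MC + MEC = 33.8 + 2.4Q.
Set SMC = demand: 33.8 + 2.4Q = 39.3 - 2.8Q → Q* = 1.0577.
The Pigouvian tax equals MEC at Q*: 7.5 + 0.9×1.0577 = 8.4519.

tax = $8.5 per unit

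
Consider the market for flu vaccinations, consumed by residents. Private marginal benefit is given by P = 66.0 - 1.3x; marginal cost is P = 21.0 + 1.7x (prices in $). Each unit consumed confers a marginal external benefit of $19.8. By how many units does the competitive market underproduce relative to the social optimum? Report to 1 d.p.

6.6 units

Market equilibrium (private): 21.0 + 1.7x = 66.0 - 1.3x → x_m = 15.0000.
Social marginal benefit = demand + MEB = 85.8 - 1.3x.
Set SMB = MC: 85.8 - 1.3x = 21.0 + 1.7x → x* = 21.6000.
Gap = |15.0000 − 21.6000| = 6.6000.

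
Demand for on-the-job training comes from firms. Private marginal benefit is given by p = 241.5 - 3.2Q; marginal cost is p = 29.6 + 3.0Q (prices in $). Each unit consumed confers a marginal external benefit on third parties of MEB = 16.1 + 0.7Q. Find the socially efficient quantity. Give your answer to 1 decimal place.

Q* = 41.5

Social marginal benefit = demand + MEB = 257.6 - 2.5Q.
Set SMB = MC: 257.6 - 2.5Q = 29.6 + 3.0Q → Q* = 41.4545.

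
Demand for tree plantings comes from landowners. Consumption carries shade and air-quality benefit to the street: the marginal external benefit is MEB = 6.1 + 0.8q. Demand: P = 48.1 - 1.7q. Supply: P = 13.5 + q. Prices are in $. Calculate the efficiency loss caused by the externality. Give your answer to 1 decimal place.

Market equilibrium (private): 13.5 + q = 48.1 - 1.7q → q_m = 12.8148.
Social marginal benefit = demand + MEB = 54.2 - 0.9q.
Set SMB = MC: 54.2 - 0.9q = 13.5 + q → q* = 21.4211.
Height of the DWL triangle at q_m is SMB(q_m) − MC(q_m) = MEB(q_m) = 16.3519.
DWL = ½ × 8.6063 × 16.3519 = 70.3647.

DWL = $70.4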